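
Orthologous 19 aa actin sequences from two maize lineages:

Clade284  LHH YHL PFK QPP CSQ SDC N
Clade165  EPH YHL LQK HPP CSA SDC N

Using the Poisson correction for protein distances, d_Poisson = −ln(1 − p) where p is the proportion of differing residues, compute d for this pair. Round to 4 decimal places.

Differing sites — 1:L/E; 2:H/P; 7:P/L; 8:F/Q; 10:Q/H; 15:Q/A.
p = 6/19 = 0.315789.
d = −ln(1 − 0.315789) = −ln(0.684211) = 0.3795.

0.3795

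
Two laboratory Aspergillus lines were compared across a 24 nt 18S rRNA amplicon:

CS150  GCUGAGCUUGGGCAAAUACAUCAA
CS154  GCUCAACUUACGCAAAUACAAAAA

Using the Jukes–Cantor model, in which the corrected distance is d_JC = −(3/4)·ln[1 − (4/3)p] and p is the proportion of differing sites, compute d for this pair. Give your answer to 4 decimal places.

Mismatches occur at site 4 (G→C), site 6 (G→A), site 10 (G→A), site 11 (G→C), site 21 (U→A), site 22 (C→A).
p = 6/24 = 0.250000.
d = −0.75 · ln(1 − (4/3)·0.250000) = −0.75 · ln(0.666667) = −0.75 · (-0.405465) = 0.3041.

0.3041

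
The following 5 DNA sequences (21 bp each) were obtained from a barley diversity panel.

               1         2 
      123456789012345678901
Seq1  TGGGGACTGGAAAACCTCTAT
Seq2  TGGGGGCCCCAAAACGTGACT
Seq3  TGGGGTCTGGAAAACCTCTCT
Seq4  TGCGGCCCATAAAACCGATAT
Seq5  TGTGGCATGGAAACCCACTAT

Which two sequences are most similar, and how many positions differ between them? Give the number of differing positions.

Pairwise Hamming distances:
  Seq1 vs Seq2: 8
  Seq1 vs Seq3: 2
  Seq1 vs Seq4: 7
  Seq1 vs Seq5: 5
  Seq2 vs Seq3: 7
  Seq2 vs Seq4: 9
  Seq2 vs Seq5: 12
  Seq3 vs Seq4: 8
  Seq3 vs Seq5: 6
  Seq4 vs Seq5: 8
The smallest is 2, between Seq1 and Seq3.

2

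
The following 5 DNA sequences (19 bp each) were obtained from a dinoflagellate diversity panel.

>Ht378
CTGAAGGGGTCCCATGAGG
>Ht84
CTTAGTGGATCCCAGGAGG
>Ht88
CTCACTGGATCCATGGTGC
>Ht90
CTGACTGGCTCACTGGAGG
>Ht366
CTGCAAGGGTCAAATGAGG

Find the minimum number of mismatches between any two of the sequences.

4

Pairwise Hamming distances:
  Ht378 vs Ht84: 5
  Ht378 vs Ht88: 9
  Ht378 vs Ht90: 6
  Ht378 vs Ht366: 4
  Ht84 vs Ht88: 6
  Ht84 vs Ht90: 5
  Ht84 vs Ht366: 8
  Ht88 vs Ht90: 6
  Ht88 vs Ht366: 10
  Ht90 vs Ht366: 7
The smallest is 4, between Ht378 and Ht366.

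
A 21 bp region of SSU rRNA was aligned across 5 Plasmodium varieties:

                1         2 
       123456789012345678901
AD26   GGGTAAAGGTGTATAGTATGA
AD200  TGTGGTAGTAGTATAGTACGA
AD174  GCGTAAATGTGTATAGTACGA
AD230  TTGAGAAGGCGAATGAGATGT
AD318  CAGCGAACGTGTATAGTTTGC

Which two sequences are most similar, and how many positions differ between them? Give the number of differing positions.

3

Pairwise Hamming distances:
  AD26 vs AD200: 8
  AD26 vs AD174: 3
  AD26 vs AD230: 10
  AD26 vs AD318: 7
  AD200 vs AD174: 9
  AD200 vs AD230: 12
  AD200 vs AD318: 11
  AD174 vs AD230: 12
  AD174 vs AD318: 8
  AD230 vs AD318: 11
The smallest is 3, between AD26 and AD174.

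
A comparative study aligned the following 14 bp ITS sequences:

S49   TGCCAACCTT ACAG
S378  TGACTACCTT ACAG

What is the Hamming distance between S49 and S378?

Differing sites — 3:C/A; 5:A/T.
That gives 2 mismatches out of 14 aligned sites, so the Hamming distance is 2.

2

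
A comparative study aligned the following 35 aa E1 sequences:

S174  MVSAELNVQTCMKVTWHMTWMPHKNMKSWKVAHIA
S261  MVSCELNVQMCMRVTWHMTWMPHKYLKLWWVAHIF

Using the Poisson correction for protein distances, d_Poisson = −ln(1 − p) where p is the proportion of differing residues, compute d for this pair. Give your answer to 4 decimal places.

Mismatches occur at site 4 (A↔C), site 10 (T↔M), site 13 (K↔R), site 25 (N↔Y), site 26 (M↔L), site 28 (S↔L), site 30 (K↔W), site 35 (A↔F).
p = 8/35 = 0.228571.
d = −ln(1 − 0.228571) = −ln(0.771429) = 0.2595.

0.2595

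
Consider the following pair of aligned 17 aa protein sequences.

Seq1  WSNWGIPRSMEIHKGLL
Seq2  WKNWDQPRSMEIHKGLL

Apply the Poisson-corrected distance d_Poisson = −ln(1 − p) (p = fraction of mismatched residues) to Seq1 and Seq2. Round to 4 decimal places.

Mismatches occur at site 2 (S↔K), site 5 (G↔D), site 6 (I↔Q).
p = 3/17 = 0.176471.
d = −ln(1 − 0.176471) = −ln(0.823529) = 0.1942.

0.1942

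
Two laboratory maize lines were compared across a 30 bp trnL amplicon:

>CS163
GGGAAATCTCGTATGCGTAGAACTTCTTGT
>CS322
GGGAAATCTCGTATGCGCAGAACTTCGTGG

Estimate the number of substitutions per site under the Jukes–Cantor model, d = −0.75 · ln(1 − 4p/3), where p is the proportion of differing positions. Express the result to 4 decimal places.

0.1073

The sequences differ at positions 18 (T/C), 27 (T/G), 30 (T/G).
p = 3/30 = 0.100000.
d = −0.75 · ln(1 − (4/3)·0.100000) = −0.75 · ln(0.866667) = −0.75 · (-0.143100) = 0.1073.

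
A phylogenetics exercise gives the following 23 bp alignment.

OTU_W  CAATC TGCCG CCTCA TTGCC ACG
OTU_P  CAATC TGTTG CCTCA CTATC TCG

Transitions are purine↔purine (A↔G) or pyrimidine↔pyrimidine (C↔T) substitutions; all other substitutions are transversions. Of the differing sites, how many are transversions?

1

Differing sites — 8:C/T (Ti); 9:C/T (Ti); 16:T/C (Ti); 18:G/A (Ti); 19:C/T (Ti); 21:A/T (Tv).
Of the 6 differences, 5 transitions and 1 transversion, so the answer is 1.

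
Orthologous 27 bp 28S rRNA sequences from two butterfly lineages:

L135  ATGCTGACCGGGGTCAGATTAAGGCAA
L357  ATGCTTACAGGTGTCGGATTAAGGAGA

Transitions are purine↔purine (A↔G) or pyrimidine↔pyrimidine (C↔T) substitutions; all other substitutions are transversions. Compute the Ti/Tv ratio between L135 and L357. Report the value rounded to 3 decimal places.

Differing sites — 6:G/T (Tv); 9:C/A (Tv); 12:G/T (Tv); 16:A/G (Ti); 25:C/A (Tv); 26:A/G (Ti).
Of the 6 differences, 2 transitions and 4 transversions, so Ti/Tv = 2/4 = 0.500.

0.500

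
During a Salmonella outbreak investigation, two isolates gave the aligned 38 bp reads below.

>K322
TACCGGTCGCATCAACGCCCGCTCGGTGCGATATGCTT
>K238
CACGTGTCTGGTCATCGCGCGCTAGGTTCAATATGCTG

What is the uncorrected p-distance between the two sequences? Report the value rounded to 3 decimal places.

0.316

Mismatches occur at site 1 (T→C), site 4 (C→G), site 5 (G→T), site 9 (G→T), site 10 (C→G), site 11 (A→G), site 15 (A→T), site 19 (C→G), site 24 (C→A), site 28 (G→T), site 30 (G→A), site 38 (T→G).
There are 12 differences over 38 sites, so p = 12/38 = 0.316.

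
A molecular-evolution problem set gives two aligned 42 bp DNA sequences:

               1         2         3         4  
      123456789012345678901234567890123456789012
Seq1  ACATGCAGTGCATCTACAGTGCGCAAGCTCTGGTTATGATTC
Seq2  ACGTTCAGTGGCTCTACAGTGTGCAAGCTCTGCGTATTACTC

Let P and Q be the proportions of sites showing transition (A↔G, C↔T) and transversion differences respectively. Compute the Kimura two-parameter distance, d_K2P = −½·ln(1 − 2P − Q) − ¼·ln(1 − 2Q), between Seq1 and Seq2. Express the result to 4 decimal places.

Mismatches occur at site 3 (A/G, transition), site 5 (G/T, transversion), site 11 (C/G, transversion), site 12 (A/C, transversion), site 22 (C/T, transition), site 33 (G/C, transversion), site 34 (T/G, transversion), site 38 (G/T, transversion), site 40 (T/C, transition).
Of the 9 differences, 3 transitions and 6 transversions over 42 sites: P = 3/42 = 0.071429, Q = 6/42 = 0.142857.
d = −0.5·ln(0.714285) − 0.25·ln(0.714286) = −0.5·(-0.336473) − 0.25·(-0.336472) = 0.2524.

0.2524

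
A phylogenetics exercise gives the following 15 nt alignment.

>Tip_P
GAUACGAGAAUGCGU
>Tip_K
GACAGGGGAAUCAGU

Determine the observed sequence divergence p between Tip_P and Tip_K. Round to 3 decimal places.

0.333

Differing sites — 3:U/C; 5:C/G; 7:A/G; 12:G/C; 13:C/A.
There are 5 differences over 15 sites, so p = 5/15 = 0.333.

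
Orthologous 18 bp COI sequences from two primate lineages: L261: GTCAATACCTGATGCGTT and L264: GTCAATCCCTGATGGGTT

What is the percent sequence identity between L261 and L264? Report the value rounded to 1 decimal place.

88.9%

Differing sites — 7:A/C; 15:C/G.
16 of the 18 sites match, so the percent identity is 16/18 × 100 = 88.9%.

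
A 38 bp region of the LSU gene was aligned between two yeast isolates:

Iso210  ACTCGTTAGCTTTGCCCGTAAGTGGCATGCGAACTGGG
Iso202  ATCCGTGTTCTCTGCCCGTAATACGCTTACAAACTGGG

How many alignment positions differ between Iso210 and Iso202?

12

The sequences differ at positions 2 (C/T), 3 (T/C), 7 (T/G), 8 (A/T), 9 (G/T), 12 (T/C), 22 (G/T), 23 (T/A), 24 (G/C), 27 (A/T), 29 (G/A), 31 (G/A).
That gives 12 mismatches out of 38 aligned sites, so the Hamming distance is 12.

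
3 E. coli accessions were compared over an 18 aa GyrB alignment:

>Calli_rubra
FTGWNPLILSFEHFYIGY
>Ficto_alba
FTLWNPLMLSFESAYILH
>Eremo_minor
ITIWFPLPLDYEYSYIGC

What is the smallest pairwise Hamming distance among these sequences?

6

Pairwise Hamming distances:
  Calli_rubra vs Ficto_alba: 6
  Calli_rubra vs Eremo_minor: 9
  Ficto_alba vs Eremo_minor: 10
The smallest is 6, between Calli_rubra and Ficto_alba.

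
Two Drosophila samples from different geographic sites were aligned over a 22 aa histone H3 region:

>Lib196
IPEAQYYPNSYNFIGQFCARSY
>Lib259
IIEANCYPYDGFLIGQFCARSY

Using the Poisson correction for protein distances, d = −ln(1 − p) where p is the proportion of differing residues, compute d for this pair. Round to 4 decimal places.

0.4520

Differing sites — 2:P/I; 5:Q/N; 6:Y/C; 9:N/Y; 10:S/D; 11:Y/G; 12:N/F; 13:F/L.
p = 8/22 = 0.363636.
d = −ln(1 − 0.363636) = −ln(0.636364) = 0.4520.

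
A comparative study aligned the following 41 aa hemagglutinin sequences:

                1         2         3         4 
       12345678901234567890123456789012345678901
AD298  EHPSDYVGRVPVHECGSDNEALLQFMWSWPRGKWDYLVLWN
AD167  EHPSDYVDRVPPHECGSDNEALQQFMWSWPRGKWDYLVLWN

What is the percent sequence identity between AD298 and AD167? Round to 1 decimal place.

Differing sites — 8:G/D; 12:V/P; 23:L/Q.
38 of the 41 sites match, so the percent identity is 38/41 × 100 = 92.7%.

92.7%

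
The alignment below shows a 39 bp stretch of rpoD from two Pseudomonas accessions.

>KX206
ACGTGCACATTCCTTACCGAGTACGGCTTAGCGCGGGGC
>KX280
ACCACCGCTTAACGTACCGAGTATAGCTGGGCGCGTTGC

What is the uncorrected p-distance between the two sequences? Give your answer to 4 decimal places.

0.3590

The sequences differ at positions 3 (G/C), 4 (T/A), 5 (G/C), 7 (A/G), 9 (A/T), 11 (T/A), 12 (C/A), 14 (T/G), 24 (C/T), 25 (G/A), 29 (T/G), 30 (A/G), 36 (G/T), 37 (G/T).
There are 14 differences over 39 sites, so p = 14/39 = 0.3590.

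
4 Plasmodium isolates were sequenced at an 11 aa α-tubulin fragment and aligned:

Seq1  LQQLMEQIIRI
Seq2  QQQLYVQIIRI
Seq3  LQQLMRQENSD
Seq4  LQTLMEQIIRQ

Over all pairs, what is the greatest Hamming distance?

Pairwise Hamming distances:
  Seq1 vs Seq2: 3
  Seq1 vs Seq3: 5
  Seq1 vs Seq4: 2
  Seq2 vs Seq3: 7
  Seq2 vs Seq4: 5
  Seq3 vs Seq4: 6
The largest is 7, between Seq2 and Seq3.

7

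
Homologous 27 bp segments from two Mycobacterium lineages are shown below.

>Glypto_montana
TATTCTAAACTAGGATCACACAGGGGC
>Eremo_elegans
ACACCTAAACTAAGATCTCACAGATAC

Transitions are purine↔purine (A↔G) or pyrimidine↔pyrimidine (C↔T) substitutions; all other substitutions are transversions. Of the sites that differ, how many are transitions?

Differing sites — 1:T/A (Tv); 2:A/C (Tv); 3:T/A (Tv); 4:T/C (Ti); 13:G/A (Ti); 18:A/T (Tv); 24:G/A (Ti); 25:G/T (Tv); 26:G/A (Ti).
Of the 9 differences, 4 transitions and 5 transversions, so the answer is 4.

4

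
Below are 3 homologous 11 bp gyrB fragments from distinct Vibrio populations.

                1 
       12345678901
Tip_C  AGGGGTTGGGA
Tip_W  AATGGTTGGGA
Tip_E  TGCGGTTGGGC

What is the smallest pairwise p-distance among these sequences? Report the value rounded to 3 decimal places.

Pairwise Hamming distances:
  Tip_C vs Tip_W: 2
  Tip_C vs Tip_E: 3
  Tip_W vs Tip_E: 4
The smallest is 2 mismatches, between Tip_C and Tip_W; p = 2/11 = 0.182.

0.182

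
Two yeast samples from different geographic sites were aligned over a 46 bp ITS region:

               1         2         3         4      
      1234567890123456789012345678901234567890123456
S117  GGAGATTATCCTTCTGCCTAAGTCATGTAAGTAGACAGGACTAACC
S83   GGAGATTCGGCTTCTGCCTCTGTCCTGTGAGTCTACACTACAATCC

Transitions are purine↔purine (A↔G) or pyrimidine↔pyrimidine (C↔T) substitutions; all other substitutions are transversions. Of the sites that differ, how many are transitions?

1

The sequences differ at positions 8 (A/C, transversion), 9 (T/G, transversion), 10 (C/G, transversion), 20 (A/C, transversion), 21 (A/T, transversion), 25 (A/C, transversion), 29 (A/G, transition), 33 (A/C, transversion), 34 (G/T, transversion), 38 (G/C, transversion), 39 (G/T, transversion), 42 (T/A, transversion), 44 (A/T, transversion).
Of the 13 differences, 1 transition and 12 transversions, so the answer is 1.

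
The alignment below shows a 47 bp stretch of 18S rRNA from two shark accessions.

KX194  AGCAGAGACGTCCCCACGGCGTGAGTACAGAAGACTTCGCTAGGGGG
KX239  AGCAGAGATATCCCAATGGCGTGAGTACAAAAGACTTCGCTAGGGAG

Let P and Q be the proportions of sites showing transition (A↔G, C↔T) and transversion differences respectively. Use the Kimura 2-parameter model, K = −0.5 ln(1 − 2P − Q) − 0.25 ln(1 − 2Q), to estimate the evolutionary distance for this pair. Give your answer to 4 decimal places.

0.1442

Differing sites — 9:C/T (Ti); 10:G/A (Ti); 15:C/A (Tv); 17:C/T (Ti); 30:G/A (Ti); 46:G/A (Ti).
Of the 6 differences, 5 transitions and 1 transversion over 47 sites: P = 5/47 = 0.106383, Q = 1/47 = 0.021277.
d = −0.5·ln(0.765957) − 0.25·ln(0.957446) = −0.5·(-0.266629) − 0.25·(-0.043486) = 0.1442.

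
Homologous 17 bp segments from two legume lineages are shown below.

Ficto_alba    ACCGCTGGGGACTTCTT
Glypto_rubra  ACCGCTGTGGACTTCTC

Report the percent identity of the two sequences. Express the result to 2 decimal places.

88.24%

The sequences differ at positions 8 (G/T), 17 (T/C).
15 of the 17 sites match, so the percent identity is 15/17 × 100 = 88.24%.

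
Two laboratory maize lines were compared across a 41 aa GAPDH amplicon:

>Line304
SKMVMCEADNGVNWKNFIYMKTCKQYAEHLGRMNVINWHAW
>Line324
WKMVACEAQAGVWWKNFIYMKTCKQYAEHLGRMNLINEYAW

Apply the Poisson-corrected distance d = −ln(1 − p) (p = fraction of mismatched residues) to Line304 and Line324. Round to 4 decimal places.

The sequences differ at positions 1 (S/W), 5 (M/A), 9 (D/Q), 10 (N/A), 13 (N/W), 35 (V/L), 38 (W/E), 39 (H/Y).
p = 8/41 = 0.195122.
d = −ln(1 − 0.195122) = −ln(0.804878) = 0.2171.

0.2171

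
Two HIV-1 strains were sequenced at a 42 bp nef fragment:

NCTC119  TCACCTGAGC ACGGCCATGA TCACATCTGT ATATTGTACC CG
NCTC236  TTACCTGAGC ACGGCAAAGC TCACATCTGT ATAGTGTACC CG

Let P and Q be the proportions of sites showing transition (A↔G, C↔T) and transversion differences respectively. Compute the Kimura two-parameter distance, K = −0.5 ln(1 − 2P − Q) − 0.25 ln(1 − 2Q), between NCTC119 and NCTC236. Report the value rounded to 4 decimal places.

The sequences differ at positions 2 (C/T, transition), 16 (C/A, transversion), 18 (T/A, transversion), 20 (A/C, transversion), 34 (T/G, transversion).
Of the 5 differences, 1 transition and 4 transversions over 42 sites: P = 1/42 = 0.023810, Q = 4/42 = 0.095238.
d = −0.5·ln(0.857142) − 0.25·ln(0.809524) = −0.5·(-0.154152) − 0.25·(-0.211309) = 0.1299.

0.1299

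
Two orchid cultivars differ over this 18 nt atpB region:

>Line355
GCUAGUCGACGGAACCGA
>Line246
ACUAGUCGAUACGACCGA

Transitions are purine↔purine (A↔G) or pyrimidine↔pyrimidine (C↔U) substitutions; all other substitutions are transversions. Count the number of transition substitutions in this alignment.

Mismatches occur at site 1 (G→A, transition), site 10 (C→U, transition), site 11 (G→A, transition), site 12 (G→C, transversion), site 13 (A→G, transition).
Of the 5 differences, 4 transitions and 1 transversion, so the answer is 4.

4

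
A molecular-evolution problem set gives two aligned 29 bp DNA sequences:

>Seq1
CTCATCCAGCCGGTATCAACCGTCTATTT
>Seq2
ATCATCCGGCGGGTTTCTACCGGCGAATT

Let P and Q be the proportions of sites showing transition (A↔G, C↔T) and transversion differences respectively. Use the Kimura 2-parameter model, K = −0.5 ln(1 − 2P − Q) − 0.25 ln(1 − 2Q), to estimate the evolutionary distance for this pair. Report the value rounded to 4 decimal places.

Mismatches occur at site 1 (C→A, transversion), site 8 (A→G, transition), site 11 (C→G, transversion), site 15 (A→T, transversion), site 18 (A→T, transversion), site 23 (T→G, transversion), site 25 (T→G, transversion), site 27 (T→A, transversion).
Of the 8 differences, 1 transition and 7 transversions over 29 sites: P = 1/29 = 0.034483, Q = 7/29 = 0.241379.
d = −0.5·ln(0.689655) − 0.25·ln(0.517242) = −0.5·(-0.371564) − 0.25·(-0.659244) = 0.3506.

0.3506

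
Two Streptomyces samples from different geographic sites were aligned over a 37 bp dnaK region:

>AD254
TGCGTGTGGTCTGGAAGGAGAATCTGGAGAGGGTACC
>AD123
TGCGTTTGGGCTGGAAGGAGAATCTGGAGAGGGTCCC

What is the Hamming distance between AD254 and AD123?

3

The sequences differ at positions 6 (G/T), 10 (T/G), 35 (A/C).
That gives 3 mismatches out of 37 aligned sites, so the Hamming distance is 3.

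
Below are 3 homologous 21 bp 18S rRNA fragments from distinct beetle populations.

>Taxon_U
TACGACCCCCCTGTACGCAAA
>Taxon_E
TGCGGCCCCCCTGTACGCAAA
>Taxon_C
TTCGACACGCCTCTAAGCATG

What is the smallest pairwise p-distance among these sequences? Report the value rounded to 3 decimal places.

Pairwise Hamming distances:
  Taxon_U vs Taxon_E: 2
  Taxon_U vs Taxon_C: 7
  Taxon_E vs Taxon_C: 8
The smallest is 2 mismatches, between Taxon_U and Taxon_E; p = 2/21 = 0.095.

0.095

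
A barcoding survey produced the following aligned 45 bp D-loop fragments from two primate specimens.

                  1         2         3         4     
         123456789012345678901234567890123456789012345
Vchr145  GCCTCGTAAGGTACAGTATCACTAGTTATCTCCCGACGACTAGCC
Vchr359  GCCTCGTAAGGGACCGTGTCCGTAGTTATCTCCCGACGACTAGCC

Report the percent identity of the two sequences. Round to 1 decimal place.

Mismatches occur at site 12 (T/G), site 15 (A/C), site 18 (A/G), site 21 (A/C), site 22 (C/G).
40 of the 45 sites match, so the percent identity is 40/45 × 100 = 88.9%.

88.9%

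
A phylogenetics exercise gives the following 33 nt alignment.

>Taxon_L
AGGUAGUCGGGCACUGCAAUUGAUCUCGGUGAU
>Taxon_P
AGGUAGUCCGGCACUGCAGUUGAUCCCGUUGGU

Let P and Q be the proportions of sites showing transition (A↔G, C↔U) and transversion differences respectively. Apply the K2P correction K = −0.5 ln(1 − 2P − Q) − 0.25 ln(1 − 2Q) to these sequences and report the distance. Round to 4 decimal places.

0.1711

The sequences differ at positions 9 (G/C, transversion), 19 (A/G, transition), 26 (U/C, transition), 29 (G/U, transversion), 32 (A/G, transition).
Of the 5 differences, 3 transitions and 2 transversions over 33 sites: P = 3/33 = 0.090909, Q = 2/33 = 0.060606.
d = −0.5·ln(0.757576) − 0.25·ln(0.878788) = −0.5·(-0.277631) − 0.25·(-0.129212) = 0.1711.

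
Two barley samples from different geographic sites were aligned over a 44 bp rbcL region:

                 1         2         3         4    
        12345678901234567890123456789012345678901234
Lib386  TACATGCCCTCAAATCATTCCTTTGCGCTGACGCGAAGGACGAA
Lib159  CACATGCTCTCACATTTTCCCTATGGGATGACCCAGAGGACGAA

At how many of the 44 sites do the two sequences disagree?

Differing sites — 1:T/C; 8:C/T; 13:A/C; 16:C/T; 17:A/T; 19:T/C; 23:T/A; 26:C/G; 28:C/A; 33:G/C; 35:G/A; 36:A/G.
That gives 12 mismatches out of 44 aligned sites, so the Hamming distance is 12.

12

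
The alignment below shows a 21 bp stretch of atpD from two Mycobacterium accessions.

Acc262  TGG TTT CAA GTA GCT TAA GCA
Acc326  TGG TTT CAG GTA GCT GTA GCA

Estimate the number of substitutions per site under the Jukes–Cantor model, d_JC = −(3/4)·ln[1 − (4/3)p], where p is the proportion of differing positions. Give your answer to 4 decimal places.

The sequences differ at positions 9 (A/G), 16 (T/G), 17 (A/T).
p = 3/21 = 0.142857.
d = −0.75 · ln(1 − (4/3)·0.142857) = −0.75 · ln(0.809524) = −0.75 · (-0.211309) = 0.1585.

0.1585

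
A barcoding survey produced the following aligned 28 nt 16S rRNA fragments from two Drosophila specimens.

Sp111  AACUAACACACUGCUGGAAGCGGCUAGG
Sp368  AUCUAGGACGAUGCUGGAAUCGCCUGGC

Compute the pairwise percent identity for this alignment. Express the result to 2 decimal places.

The sequences differ at positions 2 (A/U), 6 (A/G), 7 (C/G), 10 (A/G), 11 (C/A), 20 (G/U), 23 (G/C), 26 (A/G), 28 (G/C).
19 of the 28 sites match, so the percent identity is 19/28 × 100 = 67.86%.

67.86%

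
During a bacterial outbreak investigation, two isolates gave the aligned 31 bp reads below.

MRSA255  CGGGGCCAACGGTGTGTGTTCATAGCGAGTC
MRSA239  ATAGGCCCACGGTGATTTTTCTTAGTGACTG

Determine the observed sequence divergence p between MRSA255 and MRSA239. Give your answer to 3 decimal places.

Mismatches occur at site 1 (C→A), site 2 (G→T), site 3 (G→A), site 8 (A→C), site 15 (T→A), site 16 (G→T), site 18 (G→T), site 22 (A→T), site 26 (C→T), site 29 (G→C), site 31 (C→G).
There are 11 differences over 31 sites, so p = 11/31 = 0.355.

0.355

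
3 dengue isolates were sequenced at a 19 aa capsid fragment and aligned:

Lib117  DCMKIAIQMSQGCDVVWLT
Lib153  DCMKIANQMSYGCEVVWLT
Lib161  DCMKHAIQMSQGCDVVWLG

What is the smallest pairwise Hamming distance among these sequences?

Pairwise Hamming distances:
  Lib117 vs Lib153: 3
  Lib117 vs Lib161: 2
  Lib153 vs Lib161: 5
The smallest is 2, between Lib117 and Lib161.

2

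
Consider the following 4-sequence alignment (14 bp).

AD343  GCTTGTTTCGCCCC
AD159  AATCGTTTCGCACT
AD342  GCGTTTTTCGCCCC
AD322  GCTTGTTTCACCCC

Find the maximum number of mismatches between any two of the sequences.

7

Pairwise Hamming distances:
  AD343 vs AD159: 5
  AD343 vs AD342: 2
  AD343 vs AD322: 1
  AD159 vs AD342: 7
  AD159 vs AD322: 6
  AD342 vs AD322: 3
The largest is 7, between AD159 and AD342.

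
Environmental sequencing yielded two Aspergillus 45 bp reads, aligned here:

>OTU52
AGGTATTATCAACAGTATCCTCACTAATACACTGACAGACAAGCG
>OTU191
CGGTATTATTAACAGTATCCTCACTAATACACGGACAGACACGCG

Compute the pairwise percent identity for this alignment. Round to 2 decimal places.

91.11%

Mismatches occur at site 1 (A/C), site 10 (C/T), site 33 (T/G), site 42 (A/C).
41 of the 45 sites match, so the percent identity is 41/45 × 100 = 91.11%.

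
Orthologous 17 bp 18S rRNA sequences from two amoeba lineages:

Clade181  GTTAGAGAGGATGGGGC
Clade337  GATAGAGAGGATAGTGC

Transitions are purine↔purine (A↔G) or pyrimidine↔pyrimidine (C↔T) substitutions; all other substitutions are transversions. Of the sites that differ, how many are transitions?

1

Mismatches occur at site 2 (T/A, transversion), site 13 (G/A, transition), site 15 (G/T, transversion).
Of the 3 differences, 1 transition and 2 transversions, so the answer is 1.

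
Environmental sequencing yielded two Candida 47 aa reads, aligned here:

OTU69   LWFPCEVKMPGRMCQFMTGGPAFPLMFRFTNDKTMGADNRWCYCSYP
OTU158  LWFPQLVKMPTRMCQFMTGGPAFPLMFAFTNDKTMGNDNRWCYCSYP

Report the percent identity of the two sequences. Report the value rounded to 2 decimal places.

89.36%

The sequences differ at positions 5 (C/Q), 6 (E/L), 11 (G/T), 28 (R/A), 37 (A/N).
42 of the 47 sites match, so the percent identity is 42/47 × 100 = 89.36%.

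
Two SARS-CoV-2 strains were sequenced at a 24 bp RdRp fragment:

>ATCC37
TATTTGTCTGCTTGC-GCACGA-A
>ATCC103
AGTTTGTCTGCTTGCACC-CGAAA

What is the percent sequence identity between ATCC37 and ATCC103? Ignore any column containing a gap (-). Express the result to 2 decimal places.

Excluding the 3 gap columns leaves 21 comparable sites.
Mismatches occur at site 1 (T↔A), site 2 (A↔G), site 17 (G↔C).
18 of the 21 comparable sites match, so the percent identity is 18/21 × 100 = 85.71%.

85.71%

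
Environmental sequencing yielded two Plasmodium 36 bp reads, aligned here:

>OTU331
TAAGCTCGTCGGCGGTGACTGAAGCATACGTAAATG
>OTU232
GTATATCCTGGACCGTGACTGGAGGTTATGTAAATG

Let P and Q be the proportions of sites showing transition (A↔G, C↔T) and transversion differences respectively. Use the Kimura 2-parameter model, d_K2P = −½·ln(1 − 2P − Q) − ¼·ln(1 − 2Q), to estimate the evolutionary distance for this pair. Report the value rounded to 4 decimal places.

The sequences differ at positions 1 (T/G, transversion), 2 (A/T, transversion), 4 (G/T, transversion), 5 (C/A, transversion), 8 (G/C, transversion), 10 (C/G, transversion), 12 (G/A, transition), 14 (G/C, transversion), 22 (A/G, transition), 25 (C/G, transversion), 26 (A/T, transversion), 29 (C/T, transition).
Of the 12 differences, 3 transitions and 9 transversions over 36 sites: P = 3/36 = 0.083333, Q = 9/36 = 0.250000.
d = −0.5·ln(0.583334) − 0.25·ln(0.500000) = −0.5·(-0.538995) − 0.25·(-0.693147) = 0.4428.

0.4428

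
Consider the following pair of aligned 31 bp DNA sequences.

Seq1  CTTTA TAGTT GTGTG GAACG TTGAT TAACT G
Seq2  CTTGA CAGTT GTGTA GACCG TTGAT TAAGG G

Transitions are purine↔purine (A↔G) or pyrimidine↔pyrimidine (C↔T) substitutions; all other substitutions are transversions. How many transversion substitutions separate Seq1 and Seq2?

4

Differing sites — 4:T/G (Tv); 6:T/C (Ti); 15:G/A (Ti); 18:A/C (Tv); 29:C/G (Tv); 30:T/G (Tv).
Of the 6 differences, 2 transitions and 4 transversions, so the answer is 4.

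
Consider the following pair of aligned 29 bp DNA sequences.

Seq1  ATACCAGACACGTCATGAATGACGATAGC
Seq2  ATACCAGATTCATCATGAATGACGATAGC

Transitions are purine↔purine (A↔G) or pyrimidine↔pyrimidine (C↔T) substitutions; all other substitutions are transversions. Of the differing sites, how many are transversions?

1

The sequences differ at positions 9 (C/T, transition), 10 (A/T, transversion), 12 (G/A, transition).
Of the 3 differences, 2 transitions and 1 transversion, so the answer is 1.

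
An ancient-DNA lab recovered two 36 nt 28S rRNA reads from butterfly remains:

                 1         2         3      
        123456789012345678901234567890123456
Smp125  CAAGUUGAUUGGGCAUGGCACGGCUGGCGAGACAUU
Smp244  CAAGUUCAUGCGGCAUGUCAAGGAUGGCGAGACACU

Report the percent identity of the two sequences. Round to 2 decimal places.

The sequences differ at positions 7 (G/C), 10 (U/G), 11 (G/C), 18 (G/U), 21 (C/A), 24 (C/A), 35 (U/C).
29 of the 36 sites match, so the percent identity is 29/36 × 100 = 80.56%.

80.56%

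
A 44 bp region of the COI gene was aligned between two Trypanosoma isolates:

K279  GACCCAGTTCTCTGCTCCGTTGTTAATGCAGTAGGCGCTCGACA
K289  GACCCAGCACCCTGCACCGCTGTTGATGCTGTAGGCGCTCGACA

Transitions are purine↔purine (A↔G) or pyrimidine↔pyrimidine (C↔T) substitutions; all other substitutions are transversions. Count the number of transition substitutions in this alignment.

4

Differing sites — 8:T/C (Ti); 9:T/A (Tv); 11:T/C (Ti); 16:T/A (Tv); 20:T/C (Ti); 25:A/G (Ti); 30:A/T (Tv).
Of the 7 differences, 4 transitions and 3 transversions, so the answer is 4.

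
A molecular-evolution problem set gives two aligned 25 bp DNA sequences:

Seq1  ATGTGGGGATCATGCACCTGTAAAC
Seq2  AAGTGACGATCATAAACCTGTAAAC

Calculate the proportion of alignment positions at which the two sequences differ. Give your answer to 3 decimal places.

0.200

Mismatches occur at site 2 (T→A), site 6 (G→A), site 7 (G→C), site 14 (G→A), site 15 (C→A).
There are 5 differences over 25 sites, so p = 5/25 = 0.200.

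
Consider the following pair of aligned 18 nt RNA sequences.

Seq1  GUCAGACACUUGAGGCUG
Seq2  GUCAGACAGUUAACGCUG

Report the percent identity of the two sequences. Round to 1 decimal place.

83.3%

Mismatches occur at site 9 (C→G), site 12 (G→A), site 14 (G→C).
15 of the 18 sites match, so the percent identity is 15/18 × 100 = 83.3%.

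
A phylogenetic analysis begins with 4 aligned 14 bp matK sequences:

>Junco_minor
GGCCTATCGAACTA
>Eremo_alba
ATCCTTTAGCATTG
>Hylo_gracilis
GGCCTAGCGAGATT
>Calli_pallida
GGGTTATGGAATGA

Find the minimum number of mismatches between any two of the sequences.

Pairwise Hamming distances:
  Junco_minor vs Eremo_alba: 7
  Junco_minor vs Hylo_gracilis: 4
  Junco_minor vs Calli_pallida: 5
  Eremo_alba vs Hylo_gracilis: 9
  Eremo_alba vs Calli_pallida: 9
  Hylo_gracilis vs Calli_pallida: 8
The smallest is 4, between Junco_minor and Hylo_gracilis.

4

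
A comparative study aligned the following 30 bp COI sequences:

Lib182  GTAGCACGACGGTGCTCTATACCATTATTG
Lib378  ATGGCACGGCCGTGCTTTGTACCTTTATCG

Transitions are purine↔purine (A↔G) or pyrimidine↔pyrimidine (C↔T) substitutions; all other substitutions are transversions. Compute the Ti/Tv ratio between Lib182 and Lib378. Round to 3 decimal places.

Mismatches occur at site 1 (G→A, transition), site 3 (A→G, transition), site 9 (A→G, transition), site 11 (G→C, transversion), site 17 (C→T, transition), site 19 (A→G, transition), site 24 (A→T, transversion), site 29 (T→C, transition).
Of the 8 differences, 6 transitions and 2 transversions, so Ti/Tv = 6/2 = 3.000.

3.000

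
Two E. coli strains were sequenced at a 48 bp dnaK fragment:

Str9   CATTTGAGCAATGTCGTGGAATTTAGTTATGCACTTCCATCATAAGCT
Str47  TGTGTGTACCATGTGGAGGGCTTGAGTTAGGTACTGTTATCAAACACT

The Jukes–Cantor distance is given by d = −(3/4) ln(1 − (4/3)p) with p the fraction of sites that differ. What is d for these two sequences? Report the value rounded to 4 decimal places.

Differing sites — 1:C/T; 2:A/G; 4:T/G; 7:A/T; 8:G/A; 10:A/C; 15:C/G; 17:T/A; 20:A/G; 21:A/C; 24:T/G; 30:T/G; 32:C/T; 36:T/G; 37:C/T; 38:C/T; 43:T/A; 45:A/C; 46:G/A.
p = 19/48 = 0.395833.
d = −0.75 · ln(1 − (4/3)·0.395833) = −0.75 · ln(0.472223) = −0.75 · (-0.750304) = 0.5627.

0.5627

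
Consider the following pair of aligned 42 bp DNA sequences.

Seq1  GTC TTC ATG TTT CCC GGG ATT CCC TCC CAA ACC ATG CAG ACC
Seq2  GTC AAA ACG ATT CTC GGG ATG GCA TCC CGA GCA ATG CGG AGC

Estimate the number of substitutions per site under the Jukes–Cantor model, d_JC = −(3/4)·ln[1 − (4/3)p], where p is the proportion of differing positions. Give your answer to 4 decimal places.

0.4408

Differing sites — 4:T/A; 5:T/A; 6:C/A; 8:T/C; 10:T/A; 14:C/T; 21:T/G; 22:C/G; 24:C/A; 29:A/G; 31:A/G; 33:C/A; 38:A/G; 41:C/G.
p = 14/42 = 0.333333.
d = −0.75 · ln(1 − (4/3)·0.333333) = −0.75 · ln(0.555556) = −0.75 · (-0.587786) = 0.4408.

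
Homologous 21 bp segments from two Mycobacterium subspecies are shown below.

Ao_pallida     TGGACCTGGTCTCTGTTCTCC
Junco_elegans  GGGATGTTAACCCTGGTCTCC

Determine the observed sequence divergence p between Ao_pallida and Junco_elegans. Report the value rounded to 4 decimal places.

Mismatches occur at site 1 (T→G), site 5 (C→T), site 6 (C→G), site 8 (G→T), site 9 (G→A), site 10 (T→A), site 12 (T→C), site 16 (T→G).
There are 8 differences over 21 sites, so p = 8/21 = 0.3810.

0.3810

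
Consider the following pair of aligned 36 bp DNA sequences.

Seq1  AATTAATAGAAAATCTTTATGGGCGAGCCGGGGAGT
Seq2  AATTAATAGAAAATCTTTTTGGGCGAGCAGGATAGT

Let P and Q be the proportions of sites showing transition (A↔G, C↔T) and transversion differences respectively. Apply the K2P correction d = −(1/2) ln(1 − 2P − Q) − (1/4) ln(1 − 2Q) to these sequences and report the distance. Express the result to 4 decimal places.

The sequences differ at positions 19 (A/T, transversion), 29 (C/A, transversion), 32 (G/A, transition), 33 (G/T, transversion).
Of the 4 differences, 1 transition and 3 transversions over 36 sites: P = 1/36 = 0.027778, Q = 3/36 = 0.083333.
d = −0.5·ln(0.861111) − 0.25·ln(0.833334) = −0.5·(-0.149532) − 0.25·(-0.182321) = 0.1203.

0.1203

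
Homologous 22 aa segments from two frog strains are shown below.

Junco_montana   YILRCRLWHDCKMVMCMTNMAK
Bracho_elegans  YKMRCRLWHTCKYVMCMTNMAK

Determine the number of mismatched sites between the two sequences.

4

Differing sites — 2:I/K; 3:L/M; 10:D/T; 13:M/Y.
That gives 4 mismatches out of 22 aligned sites, so the Hamming distance is 4.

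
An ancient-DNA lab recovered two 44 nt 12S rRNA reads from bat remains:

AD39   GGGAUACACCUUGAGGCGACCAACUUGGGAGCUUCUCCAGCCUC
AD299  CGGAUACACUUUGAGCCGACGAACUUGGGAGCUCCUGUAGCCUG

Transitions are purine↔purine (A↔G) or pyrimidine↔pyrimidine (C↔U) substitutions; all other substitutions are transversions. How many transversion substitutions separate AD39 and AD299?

Mismatches occur at site 1 (G↔C, transversion), site 10 (C↔U, transition), site 16 (G↔C, transversion), site 21 (C↔G, transversion), site 34 (U↔C, transition), site 37 (C↔G, transversion), site 38 (C↔U, transition), site 44 (C↔G, transversion).
Of the 8 differences, 3 transitions and 5 transversions, so the answer is 5.

5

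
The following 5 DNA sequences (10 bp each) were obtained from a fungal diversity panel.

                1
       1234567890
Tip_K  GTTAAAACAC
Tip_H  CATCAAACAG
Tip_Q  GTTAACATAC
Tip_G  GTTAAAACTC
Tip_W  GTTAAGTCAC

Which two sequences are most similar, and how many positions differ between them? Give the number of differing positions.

1

Pairwise Hamming distances:
  Tip_K vs Tip_H: 4
  Tip_K vs Tip_Q: 2
  Tip_K vs Tip_G: 1
  Tip_K vs Tip_W: 2
  Tip_H vs Tip_Q: 6
  Tip_H vs Tip_G: 5
  Tip_H vs Tip_W: 6
  Tip_Q vs Tip_G: 3
  Tip_Q vs Tip_W: 3
  Tip_G vs Tip_W: 3
The smallest is 1, between Tip_K and Tip_G.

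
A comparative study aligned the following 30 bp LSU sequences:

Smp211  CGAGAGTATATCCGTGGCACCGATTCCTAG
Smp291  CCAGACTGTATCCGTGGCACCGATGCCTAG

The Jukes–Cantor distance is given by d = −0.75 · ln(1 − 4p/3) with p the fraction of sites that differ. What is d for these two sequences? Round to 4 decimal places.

Mismatches occur at site 2 (G/C), site 6 (G/C), site 8 (A/G), site 25 (T/G).
p = 4/30 = 0.133333.
d = −0.75 · ln(1 − (4/3)·0.133333) = −0.75 · ln(0.822223) = −0.75 · (-0.195744) = 0.1468.

0.1468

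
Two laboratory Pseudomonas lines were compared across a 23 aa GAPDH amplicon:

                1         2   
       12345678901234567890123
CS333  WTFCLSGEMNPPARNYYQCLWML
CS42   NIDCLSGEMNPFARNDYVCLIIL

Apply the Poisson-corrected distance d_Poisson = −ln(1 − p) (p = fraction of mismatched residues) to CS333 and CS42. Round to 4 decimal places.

Differing sites — 1:W/N; 2:T/I; 3:F/D; 12:P/F; 16:Y/D; 18:Q/V; 21:W/I; 22:M/I.
p = 8/23 = 0.347826.
d = −ln(1 − 0.347826) = −ln(0.652174) = 0.4274.

0.4274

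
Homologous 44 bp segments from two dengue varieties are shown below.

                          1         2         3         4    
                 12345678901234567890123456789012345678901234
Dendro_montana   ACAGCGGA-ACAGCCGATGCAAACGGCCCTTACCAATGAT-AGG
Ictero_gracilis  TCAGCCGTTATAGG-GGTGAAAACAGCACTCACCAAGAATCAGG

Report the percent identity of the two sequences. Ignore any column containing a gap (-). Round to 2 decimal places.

Excluding the 3 gap columns leaves 41 comparable sites.
Differing sites — 1:A/T; 6:G/C; 8:A/T; 11:C/T; 14:C/G; 17:A/G; 20:C/A; 25:G/A; 28:C/A; 31:T/C; 37:T/G; 38:G/A.
29 of the 41 comparable sites match, so the percent identity is 29/41 × 100 = 70.73%.

70.73%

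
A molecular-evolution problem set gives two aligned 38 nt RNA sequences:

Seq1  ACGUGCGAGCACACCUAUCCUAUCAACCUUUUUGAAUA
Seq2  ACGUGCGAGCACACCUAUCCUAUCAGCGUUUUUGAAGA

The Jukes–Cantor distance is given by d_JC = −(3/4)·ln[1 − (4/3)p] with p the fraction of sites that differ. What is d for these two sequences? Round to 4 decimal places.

0.0834

The sequences differ at positions 26 (A/G), 28 (C/G), 37 (U/G).
p = 3/38 = 0.078947.
d = −0.75 · ln(1 − (4/3)·0.078947) = −0.75 · ln(0.894737) = −0.75 · (-0.111225) = 0.0834.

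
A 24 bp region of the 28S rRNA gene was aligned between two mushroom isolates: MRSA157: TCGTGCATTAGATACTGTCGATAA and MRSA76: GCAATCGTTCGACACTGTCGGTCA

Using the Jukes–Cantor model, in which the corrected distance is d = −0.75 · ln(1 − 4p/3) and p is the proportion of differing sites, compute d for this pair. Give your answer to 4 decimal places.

Differing sites — 1:T/G; 3:G/A; 4:T/A; 5:G/T; 7:A/G; 10:A/C; 13:T/C; 21:A/G; 23:A/C.
p = 9/24 = 0.375000.
d = −0.75 · ln(1 − (4/3)·0.375000) = −0.75 · ln(0.500000) = −0.75 · (-0.693147) = 0.5199.

0.5199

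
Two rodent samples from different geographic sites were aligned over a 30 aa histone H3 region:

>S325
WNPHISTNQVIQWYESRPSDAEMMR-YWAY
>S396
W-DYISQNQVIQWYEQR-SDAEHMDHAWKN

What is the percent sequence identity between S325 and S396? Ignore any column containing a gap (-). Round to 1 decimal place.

Excluding the 3 gap columns leaves 27 comparable sites.
The sequences differ at positions 3 (P/D), 4 (H/Y), 7 (T/Q), 16 (S/Q), 23 (M/H), 25 (R/D), 27 (Y/A), 29 (A/K), 30 (Y/N).
18 of the 27 comparable sites match, so the percent identity is 18/27 × 100 = 66.7%.

66.7%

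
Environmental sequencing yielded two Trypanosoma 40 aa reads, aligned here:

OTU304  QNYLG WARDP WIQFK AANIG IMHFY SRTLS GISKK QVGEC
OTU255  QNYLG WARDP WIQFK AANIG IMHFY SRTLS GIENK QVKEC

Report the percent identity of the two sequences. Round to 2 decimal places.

Differing sites — 33:S/E; 34:K/N; 38:G/K.
37 of the 40 sites match, so the percent identity is 37/40 × 100 = 92.50%.

92.50%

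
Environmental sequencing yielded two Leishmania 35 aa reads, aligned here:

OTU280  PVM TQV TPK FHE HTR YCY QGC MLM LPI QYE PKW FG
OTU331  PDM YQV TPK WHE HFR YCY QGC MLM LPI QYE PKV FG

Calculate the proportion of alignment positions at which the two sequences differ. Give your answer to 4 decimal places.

0.1429

Differing sites — 2:V/D; 4:T/Y; 10:F/W; 14:T/F; 33:W/V.
There are 5 differences over 35 sites, so p = 5/35 = 0.1429.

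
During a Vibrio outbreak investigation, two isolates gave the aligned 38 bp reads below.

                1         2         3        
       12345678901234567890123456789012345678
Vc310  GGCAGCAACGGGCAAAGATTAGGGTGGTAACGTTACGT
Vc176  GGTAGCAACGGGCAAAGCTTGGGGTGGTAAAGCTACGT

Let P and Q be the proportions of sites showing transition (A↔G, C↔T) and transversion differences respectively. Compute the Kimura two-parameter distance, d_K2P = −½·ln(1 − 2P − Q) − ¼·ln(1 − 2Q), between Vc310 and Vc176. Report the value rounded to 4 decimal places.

0.1460

The sequences differ at positions 3 (C/T, transition), 18 (A/C, transversion), 21 (A/G, transition), 31 (C/A, transversion), 33 (T/C, transition).
Of the 5 differences, 3 transitions and 2 transversions over 38 sites: P = 3/38 = 0.078947, Q = 2/38 = 0.052632.
d = −0.5·ln(0.789474) − 0.25·ln(0.894736) = −0.5·(-0.236388) − 0.25·(-0.111227) = 0.1460.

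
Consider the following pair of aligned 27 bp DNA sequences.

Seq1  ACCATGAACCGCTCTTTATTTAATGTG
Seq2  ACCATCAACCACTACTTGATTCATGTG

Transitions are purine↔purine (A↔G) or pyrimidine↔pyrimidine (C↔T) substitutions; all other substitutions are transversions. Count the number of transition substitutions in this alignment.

The sequences differ at positions 6 (G/C, transversion), 11 (G/A, transition), 14 (C/A, transversion), 15 (T/C, transition), 18 (A/G, transition), 19 (T/A, transversion), 22 (A/C, transversion).
Of the 7 differences, 3 transitions and 4 transversions, so the answer is 3.

3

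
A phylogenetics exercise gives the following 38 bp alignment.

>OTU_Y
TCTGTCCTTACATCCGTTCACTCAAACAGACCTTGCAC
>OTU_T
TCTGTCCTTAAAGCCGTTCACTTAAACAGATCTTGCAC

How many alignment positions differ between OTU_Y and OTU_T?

The sequences differ at positions 11 (C/A), 13 (T/G), 23 (C/T), 31 (C/T).
That gives 4 mismatches out of 38 aligned sites, so the Hamming distance is 4.

4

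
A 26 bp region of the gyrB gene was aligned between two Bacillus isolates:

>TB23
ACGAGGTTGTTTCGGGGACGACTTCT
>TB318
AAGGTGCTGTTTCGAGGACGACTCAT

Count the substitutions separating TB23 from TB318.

The sequences differ at positions 2 (C/A), 4 (A/G), 5 (G/T), 7 (T/C), 15 (G/A), 24 (T/C), 25 (C/A).
That gives 7 mismatches out of 26 aligned sites, so the Hamming distance is 7.

7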